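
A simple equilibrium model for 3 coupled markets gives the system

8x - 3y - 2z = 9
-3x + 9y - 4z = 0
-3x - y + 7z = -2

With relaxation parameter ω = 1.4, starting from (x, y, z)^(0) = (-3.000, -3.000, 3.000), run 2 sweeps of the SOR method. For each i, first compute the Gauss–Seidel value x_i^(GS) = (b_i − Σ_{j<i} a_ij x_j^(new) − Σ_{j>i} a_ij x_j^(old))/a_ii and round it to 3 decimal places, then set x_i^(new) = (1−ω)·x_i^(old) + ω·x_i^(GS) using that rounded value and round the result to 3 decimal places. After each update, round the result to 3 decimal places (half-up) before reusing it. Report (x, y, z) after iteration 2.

Iteration 1:
  x: GS value = (9 - (-3)·-3.000 - (-2)·3.000) / (8) = 0.750;  x ← (1−ω)·-3.000 + ω·0.750 = 2.250
  y: GS value = (0 - (-3)·2.250 - (-4)·3.000) / (9) = 2.083;  y ← (1−ω)·-3.000 + ω·2.083 = 4.116
  z: GS value = (-2 - (-3)·2.250 - (-1)·4.116) / (7) = 1.267;  z ← (1−ω)·3.000 + ω·1.267 = 0.574
Iteration 2:
  x: GS value = (9 - (-3)·4.116 - (-2)·0.574) / (8) = 2.812;  x ← (1−ω)·2.250 + ω·2.812 = 3.037
  y: GS value = (0 - (-3)·3.037 - (-4)·0.574) / (9) = 1.267;  y ← (1−ω)·4.116 + ω·1.267 = 0.127
  z: GS value = (-2 - (-3)·3.037 - (-1)·0.127) / (7) = 1.034;  z ← (1−ω)·0.574 + ω·1.034 = 1.218

(3.037, 0.127, 1.218)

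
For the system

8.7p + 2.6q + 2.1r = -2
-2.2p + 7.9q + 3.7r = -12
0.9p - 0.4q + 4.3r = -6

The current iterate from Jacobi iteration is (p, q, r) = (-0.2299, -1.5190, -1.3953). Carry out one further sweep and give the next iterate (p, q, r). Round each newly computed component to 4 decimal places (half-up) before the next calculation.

One sweep:
  p = (-2 - (2.6)·-1.5190 - (2.1)·-1.3953) / (8.7) = 0.5609
  q = (-12 - (-2.2)·-0.2299 - (3.7)·-1.3953) / (7.9) = -0.9295
  r = (-6 - (0.9)·-0.2299 - (-0.4)·-1.5190) / (4.3) = -1.4885

(0.5609, -0.9295, -1.4885)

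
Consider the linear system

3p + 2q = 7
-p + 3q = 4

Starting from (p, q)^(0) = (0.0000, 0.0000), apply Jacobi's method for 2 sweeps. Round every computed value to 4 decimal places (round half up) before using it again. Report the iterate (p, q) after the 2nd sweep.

(1.4445, 2.1111)

Iteration 1:
  p = (7 - (2)·0.0000) / (3) = 2.3333
  q = (4 - (-1)·0.0000) / (3) = 1.3333
Iteration 2:
  p = (7 - (2)·1.3333) / (3) = 1.4445
  q = (4 - (-1)·2.3333) / (3) = 2.1111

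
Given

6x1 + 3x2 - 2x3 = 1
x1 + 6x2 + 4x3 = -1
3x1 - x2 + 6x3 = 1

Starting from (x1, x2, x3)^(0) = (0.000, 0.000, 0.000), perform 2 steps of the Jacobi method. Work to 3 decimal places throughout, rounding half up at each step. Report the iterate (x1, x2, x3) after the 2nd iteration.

Iteration 1:
  x1 = (1 - (3)·0.000 - (-2)·0.000) / (6) = 0.167
  x2 = (-1 - (1)·0.000 - (4)·0.000) / (6) = -0.167
  x3 = (1 - (3)·0.000 - (-1)·0.000) / (6) = 0.167
Iteration 2:
  x1 = (1 - (3)·-0.167 - (-2)·0.167) / (6) = 0.306
  x2 = (-1 - (1)·0.167 - (4)·0.167) / (6) = -0.306
  x3 = (1 - (3)·0.167 - (-1)·-0.167) / (6) = 0.055

(0.306, -0.306, 0.055)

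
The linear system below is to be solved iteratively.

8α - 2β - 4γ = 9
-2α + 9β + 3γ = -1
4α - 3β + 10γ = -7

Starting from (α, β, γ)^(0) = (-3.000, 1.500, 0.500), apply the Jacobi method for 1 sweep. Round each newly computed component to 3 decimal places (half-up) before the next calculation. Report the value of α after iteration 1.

Iteration 1:
  α = (9 - (-2)·1.500 - (-4)·0.500) / (8) = 1.750
  β = (-1 - (-2)·-3.000 - (3)·0.500) / (9) = -0.944
  γ = (-7 - (4)·-3.000 - (-3)·1.500) / (10) = 0.950

1.750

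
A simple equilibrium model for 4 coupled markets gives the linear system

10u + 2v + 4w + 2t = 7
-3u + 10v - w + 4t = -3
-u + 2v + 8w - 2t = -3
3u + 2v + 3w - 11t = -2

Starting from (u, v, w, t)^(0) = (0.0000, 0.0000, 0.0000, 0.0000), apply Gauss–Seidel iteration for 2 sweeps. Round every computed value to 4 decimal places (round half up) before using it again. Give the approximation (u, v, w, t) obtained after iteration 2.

Iteration 1:
  u = (7 - (2)·0.0000 - (4)·0.0000 - (2)·0.0000) / (10) = 0.7000
  v = (-3 - (-3)·0.7000 - (-1)·0.0000 - (4)·0.0000) / (10) = -0.0900
  w = (-3 - (-1)·0.7000 - (2)·-0.0900 - (-2)·0.0000) / (8) = -0.2650
  t = (-2 - (3)·0.7000 - (2)·-0.0900 - (3)·-0.2650) / (-11) = 0.2841
Iteration 2:
  u = (7 - (2)·-0.0900 - (4)·-0.2650 - (2)·0.2841) / (10) = 0.7672
  v = (-3 - (-3)·0.7672 - (-1)·-0.2650 - (4)·0.2841) / (10) = -0.2100
  w = (-3 - (-1)·0.7672 - (2)·-0.2100 - (-2)·0.2841) / (8) = -0.1556
  t = (-2 - (3)·0.7672 - (2)·-0.2100 - (3)·-0.1556) / (-11) = 0.3104

(0.7672, -0.2100, -0.1556, 0.3104)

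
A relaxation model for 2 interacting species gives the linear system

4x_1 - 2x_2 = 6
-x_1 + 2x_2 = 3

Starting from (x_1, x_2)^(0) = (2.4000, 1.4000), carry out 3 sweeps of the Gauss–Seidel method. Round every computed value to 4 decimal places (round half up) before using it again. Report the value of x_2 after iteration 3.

2.9750

Iteration 1:
  x_1 = (6 - (-2)·1.4000) / (4) = 2.2000
  x_2 = (3 - (-1)·2.2000) / (2) = 2.6000
Iteration 2:
  x_1 = (6 - (-2)·2.6000) / (4) = 2.8000
  x_2 = (3 - (-1)·2.8000) / (2) = 2.9000
Iteration 3:
  x_1 = (6 - (-2)·2.9000) / (4) = 2.9500
  x_2 = (3 - (-1)·2.9500) / (2) = 2.9750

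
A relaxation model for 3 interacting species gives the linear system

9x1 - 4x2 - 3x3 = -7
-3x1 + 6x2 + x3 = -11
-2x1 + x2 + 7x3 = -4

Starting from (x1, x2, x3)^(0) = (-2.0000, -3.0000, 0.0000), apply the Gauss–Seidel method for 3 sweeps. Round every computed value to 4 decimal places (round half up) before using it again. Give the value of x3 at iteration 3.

-0.8274

Iteration 1:
  x1 = (-7 - (-4)·-3.0000 - (-3)·0.0000) / (9) = -2.1111
  x2 = (-11 - (-3)·-2.1111 - (1)·0.0000) / (6) = -2.8889
  x3 = (-4 - (-2)·-2.1111 - (1)·-2.8889) / (7) = -0.7619
Iteration 2:
  x1 = (-7 - (-4)·-2.8889 - (-3)·-0.7619) / (9) = -2.3157
  x2 = (-11 - (-3)·-2.3157 - (1)·-0.7619) / (6) = -2.8642
  x3 = (-4 - (-2)·-2.3157 - (1)·-2.8642) / (7) = -0.8239
Iteration 3:
  x1 = (-7 - (-4)·-2.8642 - (-3)·-0.8239) / (9) = -2.3254
  x2 = (-11 - (-3)·-2.3254 - (1)·-0.8239) / (6) = -2.8587
  x3 = (-4 - (-2)·-2.3254 - (1)·-2.8587) / (7) = -0.8274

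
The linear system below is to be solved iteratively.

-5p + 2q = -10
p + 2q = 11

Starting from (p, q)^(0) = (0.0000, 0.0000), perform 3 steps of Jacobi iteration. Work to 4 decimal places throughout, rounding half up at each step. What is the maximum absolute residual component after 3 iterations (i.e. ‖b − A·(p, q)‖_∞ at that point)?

2.2000

Iteration 1:
  p = (-10 - (2)·0.0000) / (-5) = 2.0000
  q = (11 - (1)·0.0000) / (2) = 5.5000
Iteration 2:
  p = (-10 - (2)·5.5000) / (-5) = 4.2000
  q = (11 - (1)·2.0000) / (2) = 4.5000
Iteration 3:
  p = (-10 - (2)·4.5000) / (-5) = 3.8000
  q = (11 - (1)·4.2000) / (2) = 3.4000
Residual b − A·x = (2.2000, 0.4000); ∞-norm = 2.2000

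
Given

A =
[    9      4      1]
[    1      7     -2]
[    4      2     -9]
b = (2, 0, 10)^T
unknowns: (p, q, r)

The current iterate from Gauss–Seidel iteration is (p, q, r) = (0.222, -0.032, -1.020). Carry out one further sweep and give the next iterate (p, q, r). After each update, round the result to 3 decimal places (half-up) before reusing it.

One sweep:
  p = (2 - (4)·-0.032 - (1)·-1.020) / (9) = 0.350
  q = (0 - (1)·0.350 - (-2)·-1.020) / (7) = -0.341
  r = (10 - (4)·0.350 - (2)·-0.341) / (-9) = -1.031

(0.350, -0.341, -1.031)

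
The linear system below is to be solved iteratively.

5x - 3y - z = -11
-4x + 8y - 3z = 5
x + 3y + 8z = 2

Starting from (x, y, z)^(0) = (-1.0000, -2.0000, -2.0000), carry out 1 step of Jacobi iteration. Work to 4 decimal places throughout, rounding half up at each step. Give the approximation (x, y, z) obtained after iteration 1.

Iteration 1:
  x = (-11 - (-3)·-2.0000 - (-1)·-2.0000) / (5) = -3.8000
  y = (5 - (-4)·-1.0000 - (-3)·-2.0000) / (8) = -0.6250
  z = (2 - (1)·-1.0000 - (3)·-2.0000) / (8) = 1.1250

(-3.8000, -0.6250, 1.1250)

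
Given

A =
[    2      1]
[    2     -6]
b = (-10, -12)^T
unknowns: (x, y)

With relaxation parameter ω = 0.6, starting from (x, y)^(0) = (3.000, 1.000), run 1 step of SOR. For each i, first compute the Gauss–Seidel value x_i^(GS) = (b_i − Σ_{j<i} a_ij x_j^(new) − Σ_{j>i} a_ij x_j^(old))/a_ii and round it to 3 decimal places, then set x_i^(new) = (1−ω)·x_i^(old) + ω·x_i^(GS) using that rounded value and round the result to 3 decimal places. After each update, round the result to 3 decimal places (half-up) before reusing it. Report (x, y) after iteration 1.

(-2.100, 1.180)

Iteration 1:
  x: GS value = (-10 - (1)·1.000) / (2) = -5.500;  x ← (1−ω)·3.000 + ω·-5.500 = -2.100
  y: GS value = (-12 - (2)·-2.100) / (-6) = 1.300;  y ← (1−ω)·1.000 + ω·1.300 = 1.180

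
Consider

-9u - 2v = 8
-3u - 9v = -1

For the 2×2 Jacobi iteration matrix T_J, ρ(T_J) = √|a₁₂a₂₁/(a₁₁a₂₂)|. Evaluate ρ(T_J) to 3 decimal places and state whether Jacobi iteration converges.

0.272

a₁₂a₂₁/(a₁₁a₂₂) = (-2)·(-3) / ((-9)·(-9)) = 0.074074
ρ = √|0.074074| = √0.074074 = 0.272
ρ < 1, so Jacobi converges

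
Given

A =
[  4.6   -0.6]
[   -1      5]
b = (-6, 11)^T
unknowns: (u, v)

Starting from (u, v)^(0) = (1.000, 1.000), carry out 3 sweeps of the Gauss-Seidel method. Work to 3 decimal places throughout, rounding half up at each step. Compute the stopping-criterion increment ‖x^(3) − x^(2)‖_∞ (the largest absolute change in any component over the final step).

Iteration 1:
  u = (-6 - (-0.6)·1.000) / (4.6) = -1.174
  v = (11 - (-1)·-1.174) / (5) = 1.965
Iteration 2:
  u = (-6 - (-0.6)·1.965) / (4.6) = -1.048
  v = (11 - (-1)·-1.048) / (5) = 1.990
Iteration 3:
  u = (-6 - (-0.6)·1.990) / (4.6) = -1.045
  v = (11 - (-1)·-1.045) / (5) = 1.991
Change: (0.003, 0.001) → max |·| = 0.003

0.003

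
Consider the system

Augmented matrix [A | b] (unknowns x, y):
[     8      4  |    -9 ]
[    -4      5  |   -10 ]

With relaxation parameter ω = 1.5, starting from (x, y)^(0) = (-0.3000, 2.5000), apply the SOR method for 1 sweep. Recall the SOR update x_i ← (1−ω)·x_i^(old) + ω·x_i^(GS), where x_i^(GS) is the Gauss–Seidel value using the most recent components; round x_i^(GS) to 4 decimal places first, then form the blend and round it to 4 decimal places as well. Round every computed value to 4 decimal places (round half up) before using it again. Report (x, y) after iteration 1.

Iteration 1:
  x: GS value = (-9 - (4)·2.5000) / (8) = -2.3750;  x ← (1−ω)·-0.3000 + ω·-2.3750 = -3.4125
  y: GS value = (-10 - (-4)·-3.4125) / (5) = -4.7300;  y ← (1−ω)·2.5000 + ω·-4.7300 = -8.3450

(-3.4125, -8.3450)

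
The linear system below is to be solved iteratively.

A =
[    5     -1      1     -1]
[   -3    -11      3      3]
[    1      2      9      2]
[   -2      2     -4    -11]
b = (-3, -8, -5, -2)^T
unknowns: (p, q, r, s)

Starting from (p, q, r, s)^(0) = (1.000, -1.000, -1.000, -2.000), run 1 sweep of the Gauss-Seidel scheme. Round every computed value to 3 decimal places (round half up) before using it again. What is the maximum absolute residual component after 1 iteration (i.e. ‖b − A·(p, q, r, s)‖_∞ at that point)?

10.111

Iteration 1:
  p = (-3 - (-1)·-1.000 - (1)·-1.000 - (-1)·-2.000) / (5) = -1.000
  q = (-8 - (-3)·-1.000 - (3)·-1.000 - (3)·-2.000) / (-11) = 0.182
  r = (-5 - (1)·-1.000 - (2)·0.182 - (2)·-2.000) / (9) = -0.040
  s = (-2 - (-2)·-1.000 - (2)·0.182 - (-4)·-0.040) / (-11) = 0.411
Residual b − A·x = (2.633, -10.111, -4.826, -0.003); ∞-norm = 10.111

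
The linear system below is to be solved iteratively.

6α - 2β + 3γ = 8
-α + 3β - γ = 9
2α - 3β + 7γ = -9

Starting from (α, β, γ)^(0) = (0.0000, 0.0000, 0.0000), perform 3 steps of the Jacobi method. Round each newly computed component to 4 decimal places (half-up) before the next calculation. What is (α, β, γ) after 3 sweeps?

Iteration 1:
  α = (8 - (-2)·0.0000 - (3)·0.0000) / (6) = 1.3333
  β = (9 - (-1)·0.0000 - (-1)·0.0000) / (3) = 3.0000
  γ = (-9 - (2)·0.0000 - (-3)·0.0000) / (7) = -1.2857
Iteration 2:
  α = (8 - (-2)·3.0000 - (3)·-1.2857) / (6) = 2.9762
  β = (9 - (-1)·1.3333 - (-1)·-1.2857) / (3) = 3.0159
  γ = (-9 - (2)·1.3333 - (-3)·3.0000) / (7) = -0.3809
Iteration 3:
  α = (8 - (-2)·3.0159 - (3)·-0.3809) / (6) = 2.5291
  β = (9 - (-1)·2.9762 - (-1)·-0.3809) / (3) = 3.8651
  γ = (-9 - (2)·2.9762 - (-3)·3.0159) / (7) = -0.8435

(2.5291, 3.8651, -0.8435)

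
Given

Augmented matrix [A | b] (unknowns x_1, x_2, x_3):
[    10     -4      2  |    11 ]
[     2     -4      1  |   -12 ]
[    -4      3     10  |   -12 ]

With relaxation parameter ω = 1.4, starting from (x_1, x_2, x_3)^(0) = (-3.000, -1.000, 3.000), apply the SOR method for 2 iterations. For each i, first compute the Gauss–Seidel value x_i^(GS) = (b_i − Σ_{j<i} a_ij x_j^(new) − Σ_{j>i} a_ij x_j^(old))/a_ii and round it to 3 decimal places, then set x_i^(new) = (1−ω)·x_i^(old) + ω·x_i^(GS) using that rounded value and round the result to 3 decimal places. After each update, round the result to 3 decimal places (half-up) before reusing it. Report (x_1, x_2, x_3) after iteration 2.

(6.064, 4.096, 1.954)

Iteration 1:
  x_1: GS value = (11 - (-4)·-1.000 - (2)·3.000) / (10) = 0.100;  x_1 ← (1−ω)·-3.000 + ω·0.100 = 1.340
  x_2: GS value = (-12 - (2)·1.340 - (1)·3.000) / (-4) = 4.420;  x_2 ← (1−ω)·-1.000 + ω·4.420 = 6.588
  x_3: GS value = (-12 - (-4)·1.340 - (3)·6.588) / (10) = -2.640;  x_3 ← (1−ω)·3.000 + ω·-2.640 = -4.896
Iteration 2:
  x_1: GS value = (11 - (-4)·6.588 - (2)·-4.896) / (10) = 4.714;  x_1 ← (1−ω)·1.340 + ω·4.714 = 6.064
  x_2: GS value = (-12 - (2)·6.064 - (1)·-4.896) / (-4) = 4.808;  x_2 ← (1−ω)·6.588 + ω·4.808 = 4.096
  x_3: GS value = (-12 - (-4)·6.064 - (3)·4.096) / (10) = -0.003;  x_3 ← (1−ω)·-4.896 + ω·-0.003 = 1.954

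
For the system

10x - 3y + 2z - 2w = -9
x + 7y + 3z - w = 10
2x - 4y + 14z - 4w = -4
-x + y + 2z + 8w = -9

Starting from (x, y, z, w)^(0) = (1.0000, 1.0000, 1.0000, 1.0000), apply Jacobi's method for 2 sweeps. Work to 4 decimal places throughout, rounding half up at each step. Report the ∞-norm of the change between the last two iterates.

Iteration 1:
  x = (-9 - (-3)·1.0000 - (2)·1.0000 - (-2)·1.0000) / (10) = -0.6000
  y = (10 - (1)·1.0000 - (3)·1.0000 - (-1)·1.0000) / (7) = 1.0000
  z = (-4 - (2)·1.0000 - (-4)·1.0000 - (-4)·1.0000) / (14) = 0.1429
  w = (-9 - (-1)·1.0000 - (1)·1.0000 - (2)·1.0000) / (8) = -1.3750
Iteration 2:
  x = (-9 - (-3)·1.0000 - (2)·0.1429 - (-2)·-1.3750) / (10) = -0.9036
  y = (10 - (1)·-0.6000 - (3)·0.1429 - (-1)·-1.3750) / (7) = 1.2566
  z = (-4 - (2)·-0.6000 - (-4)·1.0000 - (-4)·-1.3750) / (14) = -0.3071
  w = (-9 - (-1)·-0.6000 - (1)·1.0000 - (2)·0.1429) / (8) = -1.3607
Change: (-0.3036, 0.2566, -0.4500, 0.0143) → max |·| = 0.4500

0.4500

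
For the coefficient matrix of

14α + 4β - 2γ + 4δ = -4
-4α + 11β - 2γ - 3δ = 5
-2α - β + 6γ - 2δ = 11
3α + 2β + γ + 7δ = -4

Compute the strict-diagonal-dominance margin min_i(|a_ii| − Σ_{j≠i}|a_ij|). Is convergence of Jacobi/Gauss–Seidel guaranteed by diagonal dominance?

row 1: |14| − (4+2+4) = 4
row 2: |11| − (4+2+3) = 2
row 3: |6| − (2+1+2) = 1
row 4: |7| − (3+2+1) = 1
minimum over rows = 1 → strictly diagonally dominant (convergence guaranteed)

1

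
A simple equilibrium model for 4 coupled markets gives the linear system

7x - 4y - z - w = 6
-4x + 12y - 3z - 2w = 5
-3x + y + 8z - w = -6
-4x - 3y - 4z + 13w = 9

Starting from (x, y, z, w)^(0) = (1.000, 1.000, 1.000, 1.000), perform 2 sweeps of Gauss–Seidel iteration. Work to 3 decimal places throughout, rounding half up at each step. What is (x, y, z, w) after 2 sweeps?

(1.851, 1.243, -0.024, 1.541)

Iteration 1:
  x = (6 - (-4)·1.000 - (-1)·1.000 - (-1)·1.000) / (7) = 1.714
  y = (5 - (-4)·1.714 - (-3)·1.000 - (-2)·1.000) / (12) = 1.405
  z = (-6 - (-3)·1.714 - (1)·1.405 - (-1)·1.000) / (8) = -0.158
  w = (9 - (-4)·1.714 - (-3)·1.405 - (-4)·-0.158) / (13) = 1.495
Iteration 2:
  x = (6 - (-4)·1.405 - (-1)·-0.158 - (-1)·1.495) / (7) = 1.851
  y = (5 - (-4)·1.851 - (-3)·-0.158 - (-2)·1.495) / (12) = 1.243
  z = (-6 - (-3)·1.851 - (1)·1.243 - (-1)·1.495) / (8) = -0.024
  w = (9 - (-4)·1.851 - (-3)·1.243 - (-4)·-0.024) / (13) = 1.541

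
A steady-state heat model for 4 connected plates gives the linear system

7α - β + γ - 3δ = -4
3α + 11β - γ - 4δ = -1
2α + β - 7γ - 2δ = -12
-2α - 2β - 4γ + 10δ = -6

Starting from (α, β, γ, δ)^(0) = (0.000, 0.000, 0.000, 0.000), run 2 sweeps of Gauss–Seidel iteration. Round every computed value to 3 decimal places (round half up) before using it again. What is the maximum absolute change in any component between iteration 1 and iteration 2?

Iteration 1:
  α = (-4 - (-1)·0.000 - (1)·0.000 - (-3)·0.000) / (7) = -0.571
  β = (-1 - (3)·-0.571 - (-1)·0.000 - (-4)·0.000) / (11) = 0.065
  γ = (-12 - (2)·-0.571 - (1)·0.065 - (-2)·0.000) / (-7) = 1.560
  δ = (-6 - (-2)·-0.571 - (-2)·0.065 - (-4)·1.560) / (10) = -0.077
Iteration 2:
  α = (-4 - (-1)·0.065 - (1)·1.560 - (-3)·-0.077) / (7) = -0.818
  β = (-1 - (3)·-0.818 - (-1)·1.560 - (-4)·-0.077) / (11) = 0.246
  γ = (-12 - (2)·-0.818 - (1)·0.246 - (-2)·-0.077) / (-7) = 1.538
  δ = (-6 - (-2)·-0.818 - (-2)·0.246 - (-4)·1.538) / (10) = -0.099
Change: (-0.247, 0.181, -0.022, -0.022) → max |·| = 0.247

0.247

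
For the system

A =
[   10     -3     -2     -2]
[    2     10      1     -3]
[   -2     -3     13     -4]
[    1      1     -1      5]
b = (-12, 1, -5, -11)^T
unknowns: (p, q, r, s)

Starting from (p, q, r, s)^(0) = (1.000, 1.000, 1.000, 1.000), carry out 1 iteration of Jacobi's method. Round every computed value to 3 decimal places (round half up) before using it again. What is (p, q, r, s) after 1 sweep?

Iteration 1:
  p = (-12 - (-3)·1.000 - (-2)·1.000 - (-2)·1.000) / (10) = -0.500
  q = (1 - (2)·1.000 - (1)·1.000 - (-3)·1.000) / (10) = 0.100
  r = (-5 - (-2)·1.000 - (-3)·1.000 - (-4)·1.000) / (13) = 0.308
  s = (-11 - (1)·1.000 - (1)·1.000 - (-1)·1.000) / (5) = -2.400

(-0.500, 0.100, 0.308, -2.400)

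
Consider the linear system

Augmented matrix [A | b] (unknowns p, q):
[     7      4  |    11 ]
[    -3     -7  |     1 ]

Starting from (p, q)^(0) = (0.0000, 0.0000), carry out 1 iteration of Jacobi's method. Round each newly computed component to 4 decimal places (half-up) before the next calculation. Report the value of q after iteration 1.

Iteration 1:
  p = (11 - (4)·0.0000) / (7) = 1.5714
  q = (1 - (-3)·0.0000) / (-7) = -0.1429

-0.1429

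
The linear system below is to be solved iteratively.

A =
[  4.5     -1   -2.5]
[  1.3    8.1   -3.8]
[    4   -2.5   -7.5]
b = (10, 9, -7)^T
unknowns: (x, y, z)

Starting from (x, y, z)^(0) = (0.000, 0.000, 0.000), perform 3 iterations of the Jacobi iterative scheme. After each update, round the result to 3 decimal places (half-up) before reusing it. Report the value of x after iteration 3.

3.458

Iteration 1:
  x = (10 - (-1)·0.000 - (-2.5)·0.000) / (4.5) = 2.222
  y = (9 - (1.3)·0.000 - (-3.8)·0.000) / (8.1) = 1.111
  z = (-7 - (4)·0.000 - (-2.5)·0.000) / (-7.5) = 0.933
Iteration 2:
  x = (10 - (-1)·1.111 - (-2.5)·0.933) / (4.5) = 2.987
  y = (9 - (1.3)·2.222 - (-3.8)·0.933) / (8.1) = 1.192
  z = (-7 - (4)·2.222 - (-2.5)·1.111) / (-7.5) = 1.748
Iteration 3:
  x = (10 - (-1)·1.192 - (-2.5)·1.748) / (4.5) = 3.458
  y = (9 - (1.3)·2.987 - (-3.8)·1.748) / (8.1) = 1.452
  z = (-7 - (4)·2.987 - (-2.5)·1.192) / (-7.5) = 2.129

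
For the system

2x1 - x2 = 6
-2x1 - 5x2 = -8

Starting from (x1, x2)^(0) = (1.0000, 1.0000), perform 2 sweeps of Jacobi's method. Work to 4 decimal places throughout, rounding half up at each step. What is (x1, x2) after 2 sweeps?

(3.6000, 0.2000)

Iteration 1:
  x1 = (6 - (-1)·1.0000) / (2) = 3.5000
  x2 = (-8 - (-2)·1.0000) / (-5) = 1.2000
Iteration 2:
  x1 = (6 - (-1)·1.2000) / (2) = 3.6000
  x2 = (-8 - (-2)·3.5000) / (-5) = 0.2000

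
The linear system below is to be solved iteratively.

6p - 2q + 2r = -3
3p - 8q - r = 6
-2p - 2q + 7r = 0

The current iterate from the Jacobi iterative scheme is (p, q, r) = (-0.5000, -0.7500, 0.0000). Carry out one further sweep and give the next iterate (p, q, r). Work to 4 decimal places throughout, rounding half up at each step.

(-0.7500, -0.9375, -0.3571)

One sweep:
  p = (-3 - (-2)·-0.7500 - (2)·0.0000) / (6) = -0.7500
  q = (6 - (3)·-0.5000 - (-1)·0.0000) / (-8) = -0.9375
  r = (0 - (-2)·-0.5000 - (-2)·-0.7500) / (7) = -0.3571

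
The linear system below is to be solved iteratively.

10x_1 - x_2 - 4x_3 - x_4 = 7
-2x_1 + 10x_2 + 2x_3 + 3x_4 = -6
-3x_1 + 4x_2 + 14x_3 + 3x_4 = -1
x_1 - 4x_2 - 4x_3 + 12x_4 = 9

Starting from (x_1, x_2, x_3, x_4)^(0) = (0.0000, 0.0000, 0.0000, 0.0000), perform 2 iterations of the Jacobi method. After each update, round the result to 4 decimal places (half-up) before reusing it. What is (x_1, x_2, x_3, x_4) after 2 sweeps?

Iteration 1:
  x_1 = (7 - (-1)·0.0000 - (-4)·0.0000 - (-1)·0.0000) / (10) = 0.7000
  x_2 = (-6 - (-2)·0.0000 - (2)·0.0000 - (3)·0.0000) / (10) = -0.6000
  x_3 = (-1 - (-3)·0.0000 - (4)·0.0000 - (3)·0.0000) / (14) = -0.0714
  x_4 = (9 - (1)·0.0000 - (-4)·0.0000 - (-4)·0.0000) / (12) = 0.7500
Iteration 2:
  x_1 = (7 - (-1)·-0.6000 - (-4)·-0.0714 - (-1)·0.7500) / (10) = 0.6864
  x_2 = (-6 - (-2)·0.7000 - (2)·-0.0714 - (3)·0.7500) / (10) = -0.6707
  x_3 = (-1 - (-3)·0.7000 - (4)·-0.6000 - (3)·0.7500) / (14) = 0.0893
  x_4 = (9 - (1)·0.7000 - (-4)·-0.6000 - (-4)·-0.0714) / (12) = 0.4679

(0.6864, -0.6707, 0.0893, 0.4679)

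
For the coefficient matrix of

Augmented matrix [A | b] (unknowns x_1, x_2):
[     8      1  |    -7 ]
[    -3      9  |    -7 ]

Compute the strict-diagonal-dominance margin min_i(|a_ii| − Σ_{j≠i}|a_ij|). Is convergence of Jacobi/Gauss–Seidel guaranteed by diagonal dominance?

row 1: |8| − (1) = 7
row 2: |9| − (3) = 6
minimum over rows = 6 → strictly diagonally dominant (convergence guaranteed)

6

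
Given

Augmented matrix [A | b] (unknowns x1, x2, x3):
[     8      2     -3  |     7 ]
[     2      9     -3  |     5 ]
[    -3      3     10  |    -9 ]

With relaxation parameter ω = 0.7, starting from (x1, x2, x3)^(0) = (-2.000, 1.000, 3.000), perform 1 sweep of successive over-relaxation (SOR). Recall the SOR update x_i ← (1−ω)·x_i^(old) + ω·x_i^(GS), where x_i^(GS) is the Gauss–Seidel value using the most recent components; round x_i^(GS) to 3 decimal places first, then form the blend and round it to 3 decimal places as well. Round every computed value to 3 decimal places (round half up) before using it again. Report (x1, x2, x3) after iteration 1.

Iteration 1:
  x1: GS value = (7 - (2)·1.000 - (-3)·3.000) / (8) = 1.750;  x1 ← (1−ω)·-2.000 + ω·1.750 = 0.625
  x2: GS value = (5 - (2)·0.625 - (-3)·3.000) / (9) = 1.417;  x2 ← (1−ω)·1.000 + ω·1.417 = 1.292
  x3: GS value = (-9 - (-3)·0.625 - (3)·1.292) / (10) = -1.100;  x3 ← (1−ω)·3.000 + ω·-1.100 = 0.130

(0.625, 1.292, 0.130)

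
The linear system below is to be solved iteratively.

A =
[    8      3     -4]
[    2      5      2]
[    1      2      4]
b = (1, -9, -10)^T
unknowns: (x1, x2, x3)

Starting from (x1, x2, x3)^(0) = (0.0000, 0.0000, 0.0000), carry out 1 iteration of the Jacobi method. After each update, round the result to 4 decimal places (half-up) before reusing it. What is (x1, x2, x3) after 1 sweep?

(0.1250, -1.8000, -2.5000)

Iteration 1:
  x1 = (1 - (3)·0.0000 - (-4)·0.0000) / (8) = 0.1250
  x2 = (-9 - (2)·0.0000 - (2)·0.0000) / (5) = -1.8000
  x3 = (-10 - (1)·0.0000 - (2)·0.0000) / (4) = -2.5000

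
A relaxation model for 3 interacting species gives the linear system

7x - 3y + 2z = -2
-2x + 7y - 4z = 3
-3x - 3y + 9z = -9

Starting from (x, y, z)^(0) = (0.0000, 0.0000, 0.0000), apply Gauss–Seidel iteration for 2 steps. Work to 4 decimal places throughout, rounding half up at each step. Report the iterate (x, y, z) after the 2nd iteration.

Iteration 1:
  x = (-2 - (-3)·0.0000 - (2)·0.0000) / (7) = -0.2857
  y = (3 - (-2)·-0.2857 - (-4)·0.0000) / (7) = 0.3469
  z = (-9 - (-3)·-0.2857 - (-3)·0.3469) / (9) = -0.9796
Iteration 2:
  x = (-2 - (-3)·0.3469 - (2)·-0.9796) / (7) = 0.1428
  y = (3 - (-2)·0.1428 - (-4)·-0.9796) / (7) = -0.0904
  z = (-9 - (-3)·0.1428 - (-3)·-0.0904) / (9) = -0.9825

(0.1428, -0.0904, -0.9825)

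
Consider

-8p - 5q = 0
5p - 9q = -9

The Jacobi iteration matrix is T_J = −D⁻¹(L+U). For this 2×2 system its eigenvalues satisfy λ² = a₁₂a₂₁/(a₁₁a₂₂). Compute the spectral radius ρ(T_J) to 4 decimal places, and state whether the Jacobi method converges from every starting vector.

0.5893

a₁₂a₂₁/(a₁₁a₂₂) = (-5)·(5) / ((-8)·(-9)) = -0.347222
ρ = √|-0.347222| = √0.347222 = 0.5893
ρ < 1, so Jacobi converges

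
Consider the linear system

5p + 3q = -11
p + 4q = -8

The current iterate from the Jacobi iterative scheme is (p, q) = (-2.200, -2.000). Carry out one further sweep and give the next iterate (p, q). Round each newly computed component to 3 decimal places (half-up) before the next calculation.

One sweep:
  p = (-11 - (3)·-2.000) / (5) = -1.000
  q = (-8 - (1)·-2.200) / (4) = -1.450

(-1.000, -1.450)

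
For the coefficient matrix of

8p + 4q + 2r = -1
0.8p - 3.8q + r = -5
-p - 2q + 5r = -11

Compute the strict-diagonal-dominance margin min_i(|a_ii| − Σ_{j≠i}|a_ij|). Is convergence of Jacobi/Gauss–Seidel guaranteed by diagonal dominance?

2

row 1: |8| − (4+2) = 2
row 2: |-3.8| − (0.8+1) = 2
row 3: |5| − (1+2) = 2
minimum over rows = 2 → strictly diagonally dominant (convergence guaranteed)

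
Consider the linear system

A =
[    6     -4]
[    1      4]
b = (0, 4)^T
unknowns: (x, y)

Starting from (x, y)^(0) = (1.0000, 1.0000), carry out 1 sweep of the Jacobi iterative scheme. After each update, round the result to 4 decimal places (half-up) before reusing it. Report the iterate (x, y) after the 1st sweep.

(0.6667, 0.7500)

Iteration 1:
  x = (0 - (-4)·1.0000) / (6) = 0.6667
  y = (4 - (1)·1.0000) / (4) = 0.7500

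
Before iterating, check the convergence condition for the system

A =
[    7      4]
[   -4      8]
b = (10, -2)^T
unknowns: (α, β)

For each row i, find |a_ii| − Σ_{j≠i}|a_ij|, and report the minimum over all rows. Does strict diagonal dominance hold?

3

row 1: |7| − (4) = 3
row 2: |8| − (4) = 4
minimum over rows = 3 → strictly diagonally dominant (convergence guaranteed)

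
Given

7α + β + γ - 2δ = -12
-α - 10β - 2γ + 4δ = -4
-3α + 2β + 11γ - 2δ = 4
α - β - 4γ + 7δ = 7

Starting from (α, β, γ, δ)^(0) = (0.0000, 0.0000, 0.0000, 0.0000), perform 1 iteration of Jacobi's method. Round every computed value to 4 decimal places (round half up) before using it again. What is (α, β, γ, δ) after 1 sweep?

(-1.7143, 0.4000, 0.3636, 1.0000)

Iteration 1:
  α = (-12 - (1)·0.0000 - (1)·0.0000 - (-2)·0.0000) / (7) = -1.7143
  β = (-4 - (-1)·0.0000 - (-2)·0.0000 - (4)·0.0000) / (-10) = 0.4000
  γ = (4 - (-3)·0.0000 - (2)·0.0000 - (-2)·0.0000) / (11) = 0.3636
  δ = (7 - (1)·0.0000 - (-1)·0.0000 - (-4)·0.0000) / (7) = 1.0000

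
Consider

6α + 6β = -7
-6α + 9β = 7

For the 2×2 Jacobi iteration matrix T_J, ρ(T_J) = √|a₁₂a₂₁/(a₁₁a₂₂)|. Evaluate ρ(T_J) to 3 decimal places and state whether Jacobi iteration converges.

a₁₂a₂₁/(a₁₁a₂₂) = (6)·(-6) / ((6)·(9)) = -0.666667
ρ = √|-0.666667| = √0.666667 = 0.816
ρ < 1, so Jacobi converges

0.816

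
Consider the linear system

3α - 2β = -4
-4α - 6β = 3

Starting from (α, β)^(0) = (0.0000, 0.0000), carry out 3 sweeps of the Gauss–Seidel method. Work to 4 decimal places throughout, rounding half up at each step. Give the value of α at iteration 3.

Iteration 1:
  α = (-4 - (-2)·0.0000) / (3) = -1.3333
  β = (3 - (-4)·-1.3333) / (-6) = 0.3889
Iteration 2:
  α = (-4 - (-2)·0.3889) / (3) = -1.0741
  β = (3 - (-4)·-1.0741) / (-6) = 0.2161
Iteration 3:
  α = (-4 - (-2)·0.2161) / (3) = -1.1893
  β = (3 - (-4)·-1.1893) / (-6) = 0.2929

-1.1893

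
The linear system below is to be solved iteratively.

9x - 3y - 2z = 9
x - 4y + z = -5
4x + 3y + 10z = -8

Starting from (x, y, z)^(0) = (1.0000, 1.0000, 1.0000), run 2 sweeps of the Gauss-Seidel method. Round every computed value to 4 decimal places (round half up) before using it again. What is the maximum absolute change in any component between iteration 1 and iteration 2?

0.8392

Iteration 1:
  x = (9 - (-3)·1.0000 - (-2)·1.0000) / (9) = 1.5556
  y = (-5 - (1)·1.5556 - (1)·1.0000) / (-4) = 1.8889
  z = (-8 - (4)·1.5556 - (3)·1.8889) / (10) = -1.9889
Iteration 2:
  x = (9 - (-3)·1.8889 - (-2)·-1.9889) / (9) = 1.1877
  y = (-5 - (1)·1.1877 - (1)·-1.9889) / (-4) = 1.0497
  z = (-8 - (4)·1.1877 - (3)·1.0497) / (10) = -1.5900
Change: (-0.3679, -0.8392, 0.3989) → max |·| = 0.8392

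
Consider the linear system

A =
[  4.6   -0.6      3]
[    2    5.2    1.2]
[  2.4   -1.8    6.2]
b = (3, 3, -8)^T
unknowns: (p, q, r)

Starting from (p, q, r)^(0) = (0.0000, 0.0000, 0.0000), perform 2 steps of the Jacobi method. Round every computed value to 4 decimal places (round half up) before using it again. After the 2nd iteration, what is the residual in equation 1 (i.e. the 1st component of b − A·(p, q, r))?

Iteration 1:
  p = (3 - (-0.6)·0.0000 - (3)·0.0000) / (4.6) = 0.6522
  q = (3 - (2)·0.0000 - (1.2)·0.0000) / (5.2) = 0.5769
  r = (-8 - (2.4)·0.0000 - (-1.8)·0.0000) / (6.2) = -1.2903
Iteration 2:
  p = (3 - (-0.6)·0.5769 - (3)·-1.2903) / (4.6) = 1.5689
  q = (3 - (2)·0.6522 - (1.2)·-1.2903) / (5.2) = 0.6238
  r = (-8 - (2.4)·0.6522 - (-1.8)·0.5769) / (6.2) = -1.3753
Residual b − A·x = (0.2832, -1.7312, -2.1157)

0.2832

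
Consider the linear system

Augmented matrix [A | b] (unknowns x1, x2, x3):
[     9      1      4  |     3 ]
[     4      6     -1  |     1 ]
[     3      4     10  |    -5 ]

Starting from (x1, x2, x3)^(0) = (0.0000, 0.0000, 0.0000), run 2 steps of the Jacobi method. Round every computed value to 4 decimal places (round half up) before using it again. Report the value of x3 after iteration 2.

-0.6667

Iteration 1:
  x1 = (3 - (1)·0.0000 - (4)·0.0000) / (9) = 0.3333
  x2 = (1 - (4)·0.0000 - (-1)·0.0000) / (6) = 0.1667
  x3 = (-5 - (3)·0.0000 - (4)·0.0000) / (10) = -0.5000
Iteration 2:
  x1 = (3 - (1)·0.1667 - (4)·-0.5000) / (9) = 0.5370
  x2 = (1 - (4)·0.3333 - (-1)·-0.5000) / (6) = -0.1389
  x3 = (-5 - (3)·0.3333 - (4)·0.1667) / (10) = -0.6667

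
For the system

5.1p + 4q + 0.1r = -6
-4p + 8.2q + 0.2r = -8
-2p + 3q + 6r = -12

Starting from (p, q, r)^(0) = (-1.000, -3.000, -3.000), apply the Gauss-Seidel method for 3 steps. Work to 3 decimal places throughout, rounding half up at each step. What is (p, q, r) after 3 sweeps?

Iteration 1:
  p = (-6 - (4)·-3.000 - (0.1)·-3.000) / (5.1) = 1.235
  q = (-8 - (-4)·1.235 - (0.2)·-3.000) / (8.2) = -0.300
  r = (-12 - (-2)·1.235 - (3)·-0.300) / (6) = -1.438
Iteration 2:
  p = (-6 - (4)·-0.300 - (0.1)·-1.438) / (5.1) = -0.913
  q = (-8 - (-4)·-0.913 - (0.2)·-1.438) / (8.2) = -1.386
  r = (-12 - (-2)·-0.913 - (3)·-1.386) / (6) = -1.611
Iteration 3:
  p = (-6 - (4)·-1.386 - (0.1)·-1.611) / (5.1) = -0.058
  q = (-8 - (-4)·-0.058 - (0.2)·-1.611) / (8.2) = -0.965
  r = (-12 - (-2)·-0.058 - (3)·-0.965) / (6) = -1.537

(-0.058, -0.965, -1.537)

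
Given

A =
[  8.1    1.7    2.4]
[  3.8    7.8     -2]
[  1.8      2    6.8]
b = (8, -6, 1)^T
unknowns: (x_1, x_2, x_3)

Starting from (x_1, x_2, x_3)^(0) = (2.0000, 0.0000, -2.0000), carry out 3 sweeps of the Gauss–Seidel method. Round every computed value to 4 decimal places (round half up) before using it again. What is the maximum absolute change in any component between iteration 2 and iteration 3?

0.1093

Iteration 1:
  x_1 = (8 - (1.7)·0.0000 - (2.4)·-2.0000) / (8.1) = 1.5802
  x_2 = (-6 - (3.8)·1.5802 - (-2)·-2.0000) / (7.8) = -2.0519
  x_3 = (1 - (1.8)·1.5802 - (2)·-2.0519) / (6.8) = 0.3323
Iteration 2:
  x_1 = (8 - (1.7)·-2.0519 - (2.4)·0.3323) / (8.1) = 1.3198
  x_2 = (-6 - (3.8)·1.3198 - (-2)·0.3323) / (7.8) = -1.3270
  x_3 = (1 - (1.8)·1.3198 - (2)·-1.3270) / (6.8) = 0.1880
Iteration 3:
  x_1 = (8 - (1.7)·-1.3270 - (2.4)·0.1880) / (8.1) = 1.2105
  x_2 = (-6 - (3.8)·1.2105 - (-2)·0.1880) / (7.8) = -1.3108
  x_3 = (1 - (1.8)·1.2105 - (2)·-1.3108) / (6.8) = 0.2122
Change: (-0.1093, 0.0162, 0.0242) → max |·| = 0.1093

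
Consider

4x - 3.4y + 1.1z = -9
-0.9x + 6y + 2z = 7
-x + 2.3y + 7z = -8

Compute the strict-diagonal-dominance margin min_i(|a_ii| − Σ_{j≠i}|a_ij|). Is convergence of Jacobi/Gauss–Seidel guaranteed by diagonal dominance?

-0.5

row 1: |4| − (3.4+1.1) = -0.5
row 2: |6| − (0.9+2) = 3.1
row 3: |7| − (1+2.3) = 3.7
minimum over rows = -0.5 → not strictly diagonally dominant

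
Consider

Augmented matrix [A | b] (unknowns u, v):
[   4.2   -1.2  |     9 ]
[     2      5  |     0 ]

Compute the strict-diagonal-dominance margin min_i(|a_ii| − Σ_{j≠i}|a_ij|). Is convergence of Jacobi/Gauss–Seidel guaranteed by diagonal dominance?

row 1: |4.2| − (1.2) = 3
row 2: |5| − (2) = 3
minimum over rows = 3 → strictly diagonally dominant (convergence guaranteed)

3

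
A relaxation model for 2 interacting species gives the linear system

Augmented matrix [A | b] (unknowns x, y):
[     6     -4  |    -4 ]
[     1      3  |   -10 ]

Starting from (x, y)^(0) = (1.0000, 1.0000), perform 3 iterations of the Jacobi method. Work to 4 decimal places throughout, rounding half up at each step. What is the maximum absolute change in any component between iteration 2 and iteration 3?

Iteration 1:
  x = (-4 - (-4)·1.0000) / (6) = 0.0000
  y = (-10 - (1)·1.0000) / (3) = -3.6667
Iteration 2:
  x = (-4 - (-4)·-3.6667) / (6) = -3.1111
  y = (-10 - (1)·0.0000) / (3) = -3.3333
Iteration 3:
  x = (-4 - (-4)·-3.3333) / (6) = -2.8889
  y = (-10 - (1)·-3.1111) / (3) = -2.2963
Change: (0.2222, 1.0370) → max |·| = 1.0370

1.0370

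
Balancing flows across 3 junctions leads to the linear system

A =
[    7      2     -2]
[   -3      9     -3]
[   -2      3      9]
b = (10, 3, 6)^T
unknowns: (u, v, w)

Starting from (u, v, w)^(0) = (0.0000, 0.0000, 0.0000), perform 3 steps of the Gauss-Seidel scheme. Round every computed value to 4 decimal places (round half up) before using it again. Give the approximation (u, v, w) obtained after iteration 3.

Iteration 1:
  u = (10 - (2)·0.0000 - (-2)·0.0000) / (7) = 1.4286
  v = (3 - (-3)·1.4286 - (-3)·0.0000) / (9) = 0.8095
  w = (6 - (-2)·1.4286 - (3)·0.8095) / (9) = 0.7143
Iteration 2:
  u = (10 - (2)·0.8095 - (-2)·0.7143) / (7) = 1.4014
  v = (3 - (-3)·1.4014 - (-3)·0.7143) / (9) = 1.0386
  w = (6 - (-2)·1.4014 - (3)·1.0386) / (9) = 0.6319
Iteration 3:
  u = (10 - (2)·1.0386 - (-2)·0.6319) / (7) = 1.3124
  v = (3 - (-3)·1.3124 - (-3)·0.6319) / (9) = 0.9814
  w = (6 - (-2)·1.3124 - (3)·0.9814) / (9) = 0.6312

(1.3124, 0.9814, 0.6312)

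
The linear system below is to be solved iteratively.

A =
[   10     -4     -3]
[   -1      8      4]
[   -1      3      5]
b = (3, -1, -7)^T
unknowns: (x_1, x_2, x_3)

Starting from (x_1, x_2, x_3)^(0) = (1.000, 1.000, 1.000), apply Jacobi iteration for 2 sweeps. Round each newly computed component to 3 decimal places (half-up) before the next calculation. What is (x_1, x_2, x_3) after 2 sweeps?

(-0.440, 0.900, -0.900)

Iteration 1:
  x_1 = (3 - (-4)·1.000 - (-3)·1.000) / (10) = 1.000
  x_2 = (-1 - (-1)·1.000 - (4)·1.000) / (8) = -0.500
  x_3 = (-7 - (-1)·1.000 - (3)·1.000) / (5) = -1.800
Iteration 2:
  x_1 = (3 - (-4)·-0.500 - (-3)·-1.800) / (10) = -0.440
  x_2 = (-1 - (-1)·1.000 - (4)·-1.800) / (8) = 0.900
  x_3 = (-7 - (-1)·1.000 - (3)·-0.500) / (5) = -0.900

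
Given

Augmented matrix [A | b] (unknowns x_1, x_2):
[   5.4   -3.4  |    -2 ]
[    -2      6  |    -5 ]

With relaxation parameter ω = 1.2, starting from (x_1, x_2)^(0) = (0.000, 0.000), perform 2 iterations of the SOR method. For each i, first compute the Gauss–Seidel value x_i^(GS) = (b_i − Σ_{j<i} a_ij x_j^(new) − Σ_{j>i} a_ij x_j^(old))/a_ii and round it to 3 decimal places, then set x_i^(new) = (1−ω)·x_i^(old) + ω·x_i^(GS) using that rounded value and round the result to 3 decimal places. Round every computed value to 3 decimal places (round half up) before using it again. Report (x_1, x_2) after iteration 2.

Iteration 1:
  x_1: GS value = (-2 - (-3.4)·0.000) / (5.4) = -0.370;  x_1 ← (1−ω)·0.000 + ω·-0.370 = -0.444
  x_2: GS value = (-5 - (-2)·-0.444) / (6) = -0.981;  x_2 ← (1−ω)·0.000 + ω·-0.981 = -1.177
Iteration 2:
  x_1: GS value = (-2 - (-3.4)·-1.177) / (5.4) = -1.111;  x_1 ← (1−ω)·-0.444 + ω·-1.111 = -1.244
  x_2: GS value = (-5 - (-2)·-1.244) / (6) = -1.248;  x_2 ← (1−ω)·-1.177 + ω·-1.248 = -1.262

(-1.244, -1.262)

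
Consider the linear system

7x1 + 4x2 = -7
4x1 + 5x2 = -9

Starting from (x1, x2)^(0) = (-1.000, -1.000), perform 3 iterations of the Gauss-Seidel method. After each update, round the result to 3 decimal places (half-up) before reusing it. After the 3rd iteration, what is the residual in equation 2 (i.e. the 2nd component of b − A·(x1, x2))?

0.002

Iteration 1:
  x1 = (-7 - (4)·-1.000) / (7) = -0.429
  x2 = (-9 - (4)·-0.429) / (5) = -1.457
Iteration 2:
  x1 = (-7 - (4)·-1.457) / (7) = -0.167
  x2 = (-9 - (4)·-0.167) / (5) = -1.666
Iteration 3:
  x1 = (-7 - (4)·-1.666) / (7) = -0.048
  x2 = (-9 - (4)·-0.048) / (5) = -1.762
Residual b − A·x = (0.384, 0.002)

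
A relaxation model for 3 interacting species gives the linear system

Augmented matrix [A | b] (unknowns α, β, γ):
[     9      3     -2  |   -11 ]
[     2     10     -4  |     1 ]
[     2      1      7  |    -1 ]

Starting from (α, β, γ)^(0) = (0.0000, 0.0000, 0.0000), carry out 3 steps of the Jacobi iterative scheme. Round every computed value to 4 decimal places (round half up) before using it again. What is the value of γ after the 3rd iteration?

0.1839

Iteration 1:
  α = (-11 - (3)·0.0000 - (-2)·0.0000) / (9) = -1.2222
  β = (1 - (2)·0.0000 - (-4)·0.0000) / (10) = 0.1000
  γ = (-1 - (2)·0.0000 - (1)·0.0000) / (7) = -0.1429
Iteration 2:
  α = (-11 - (3)·0.1000 - (-2)·-0.1429) / (9) = -1.2873
  β = (1 - (2)·-1.2222 - (-4)·-0.1429) / (10) = 0.2873
  γ = (-1 - (2)·-1.2222 - (1)·0.1000) / (7) = 0.1921
Iteration 3:
  α = (-11 - (3)·0.2873 - (-2)·0.1921) / (9) = -1.2753
  β = (1 - (2)·-1.2873 - (-4)·0.1921) / (10) = 0.4343
  γ = (-1 - (2)·-1.2873 - (1)·0.2873) / (7) = 0.1839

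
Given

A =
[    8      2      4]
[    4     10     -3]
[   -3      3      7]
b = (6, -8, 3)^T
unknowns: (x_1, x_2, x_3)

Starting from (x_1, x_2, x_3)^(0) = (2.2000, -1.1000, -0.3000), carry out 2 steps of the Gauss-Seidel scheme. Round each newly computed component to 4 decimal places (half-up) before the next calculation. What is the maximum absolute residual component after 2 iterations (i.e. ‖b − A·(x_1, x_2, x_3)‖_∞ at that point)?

2.2167

Iteration 1:
  x_1 = (6 - (2)·-1.1000 - (4)·-0.3000) / (8) = 1.1750
  x_2 = (-8 - (4)·1.1750 - (-3)·-0.3000) / (10) = -1.3600
  x_3 = (3 - (-3)·1.1750 - (3)·-1.3600) / (7) = 1.5150
Iteration 2:
  x_1 = (6 - (2)·-1.3600 - (4)·1.5150) / (8) = 0.3325
  x_2 = (-8 - (4)·0.3325 - (-3)·1.5150) / (10) = -0.4785
  x_3 = (3 - (-3)·0.3325 - (3)·-0.4785) / (7) = 0.7761
Residual b − A·x = (1.1926, -2.2167, 0.0003); ∞-norm = 2.2167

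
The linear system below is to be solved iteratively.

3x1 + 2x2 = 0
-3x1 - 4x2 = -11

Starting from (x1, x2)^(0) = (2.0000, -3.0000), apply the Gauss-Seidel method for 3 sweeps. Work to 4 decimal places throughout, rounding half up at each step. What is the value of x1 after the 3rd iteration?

Iteration 1:
  x1 = (0 - (2)·-3.0000) / (3) = 2.0000
  x2 = (-11 - (-3)·2.0000) / (-4) = 1.2500
Iteration 2:
  x1 = (0 - (2)·1.2500) / (3) = -0.8333
  x2 = (-11 - (-3)·-0.8333) / (-4) = 3.3750
Iteration 3:
  x1 = (0 - (2)·3.3750) / (3) = -2.2500
  x2 = (-11 - (-3)·-2.2500) / (-4) = 4.4375

-2.2500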